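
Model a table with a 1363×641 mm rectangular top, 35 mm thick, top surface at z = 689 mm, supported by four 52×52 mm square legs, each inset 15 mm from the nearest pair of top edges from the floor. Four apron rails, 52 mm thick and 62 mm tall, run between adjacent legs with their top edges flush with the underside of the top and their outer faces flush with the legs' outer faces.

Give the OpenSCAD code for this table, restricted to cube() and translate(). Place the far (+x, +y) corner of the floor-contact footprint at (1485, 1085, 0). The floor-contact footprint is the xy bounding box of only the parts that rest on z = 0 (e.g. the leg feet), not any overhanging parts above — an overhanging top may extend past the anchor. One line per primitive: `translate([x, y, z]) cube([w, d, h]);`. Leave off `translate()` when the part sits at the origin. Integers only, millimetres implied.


translate([137, 459, 654]) cube([1363, 641, 35]);
translate([152, 474, 0]) cube([52, 52, 654]);
translate([1433, 474, 0]) cube([52, 52, 654]);
translate([152, 1033, 0]) cube([52, 52, 654]);
translate([1433, 1033, 0]) cube([52, 52, 654]);
translate([204, 474, 592]) cube([1229, 52, 62]);
translate([204, 1033, 592]) cube([1229, 52, 62]);
translate([152, 526, 592]) cube([52, 507, 62]);
translate([1433, 526, 592]) cube([52, 507, 62]);


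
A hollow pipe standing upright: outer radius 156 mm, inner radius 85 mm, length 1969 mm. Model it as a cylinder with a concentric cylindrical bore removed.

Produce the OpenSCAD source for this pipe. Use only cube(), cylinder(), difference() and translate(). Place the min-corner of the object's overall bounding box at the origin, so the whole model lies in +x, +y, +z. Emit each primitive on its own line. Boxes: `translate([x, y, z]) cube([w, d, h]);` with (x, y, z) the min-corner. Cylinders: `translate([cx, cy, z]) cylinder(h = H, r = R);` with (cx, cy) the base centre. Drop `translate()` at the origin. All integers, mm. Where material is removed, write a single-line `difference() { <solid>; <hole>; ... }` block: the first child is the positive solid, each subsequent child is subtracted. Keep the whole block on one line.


difference() { translate([156, 156, 0]) cylinder(h = 1969, r = 156); translate([156, 156, 0]) cylinder(h = 1969, r = 85); }


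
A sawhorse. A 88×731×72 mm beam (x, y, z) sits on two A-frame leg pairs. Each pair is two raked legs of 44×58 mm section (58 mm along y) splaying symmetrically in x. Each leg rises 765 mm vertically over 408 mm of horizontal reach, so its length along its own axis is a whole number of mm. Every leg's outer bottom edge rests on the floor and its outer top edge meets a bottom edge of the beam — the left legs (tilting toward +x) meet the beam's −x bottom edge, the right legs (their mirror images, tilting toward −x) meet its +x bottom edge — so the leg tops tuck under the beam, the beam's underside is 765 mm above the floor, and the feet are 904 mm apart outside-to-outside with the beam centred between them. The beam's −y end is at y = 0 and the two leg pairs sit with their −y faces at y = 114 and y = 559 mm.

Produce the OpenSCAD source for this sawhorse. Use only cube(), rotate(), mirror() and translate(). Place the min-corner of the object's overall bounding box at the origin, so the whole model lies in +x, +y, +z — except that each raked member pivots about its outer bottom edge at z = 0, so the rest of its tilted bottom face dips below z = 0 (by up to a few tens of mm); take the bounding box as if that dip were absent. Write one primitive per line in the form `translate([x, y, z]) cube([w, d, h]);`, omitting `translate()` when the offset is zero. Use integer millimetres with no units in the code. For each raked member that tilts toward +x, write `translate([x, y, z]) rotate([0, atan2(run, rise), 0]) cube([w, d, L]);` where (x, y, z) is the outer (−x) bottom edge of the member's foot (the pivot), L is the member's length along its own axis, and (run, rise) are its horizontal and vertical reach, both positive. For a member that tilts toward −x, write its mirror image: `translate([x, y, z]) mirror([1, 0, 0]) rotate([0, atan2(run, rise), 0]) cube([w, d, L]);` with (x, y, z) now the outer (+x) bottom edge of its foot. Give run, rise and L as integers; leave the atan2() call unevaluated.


translate([408, 0, 765]) cube([88, 731, 72]);
translate([0, 114, 0]) rotate([0, atan2(408, 765), 0]) cube([44, 58, 867]);
translate([904, 114, 0]) mirror([1, 0, 0]) rotate([0, atan2(408, 765), 0]) cube([44, 58, 867]);
translate([0, 559, 0]) rotate([0, atan2(408, 765), 0]) cube([44, 58, 867]);
translate([904, 559, 0]) mirror([1, 0, 0]) rotate([0, atan2(408, 765), 0]) cube([44, 58, 867]);


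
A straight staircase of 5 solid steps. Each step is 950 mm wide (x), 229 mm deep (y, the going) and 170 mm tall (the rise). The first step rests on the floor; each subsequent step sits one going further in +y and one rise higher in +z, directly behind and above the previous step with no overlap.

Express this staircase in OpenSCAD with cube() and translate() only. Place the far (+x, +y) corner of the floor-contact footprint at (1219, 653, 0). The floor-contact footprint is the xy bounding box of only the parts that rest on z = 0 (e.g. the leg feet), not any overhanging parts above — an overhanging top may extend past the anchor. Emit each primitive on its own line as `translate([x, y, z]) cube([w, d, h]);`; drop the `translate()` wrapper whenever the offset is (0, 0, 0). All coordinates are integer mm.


translate([269, 424, 0]) cube([950, 229, 170]);
translate([269, 653, 170]) cube([950, 229, 170]);
translate([269, 882, 340]) cube([950, 229, 170]);
translate([269, 1111, 510]) cube([950, 229, 170]);
translate([269, 1340, 680]) cube([950, 229, 170]);


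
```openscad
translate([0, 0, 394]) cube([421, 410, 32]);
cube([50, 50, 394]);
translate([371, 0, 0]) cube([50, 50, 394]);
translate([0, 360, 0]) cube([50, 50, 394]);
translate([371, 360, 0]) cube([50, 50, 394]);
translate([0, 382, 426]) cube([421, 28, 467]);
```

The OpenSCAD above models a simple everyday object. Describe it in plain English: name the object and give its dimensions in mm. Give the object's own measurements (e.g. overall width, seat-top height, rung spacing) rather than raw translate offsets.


A chair. The seat is a 421×410×32 mm slab with its top at z = 426 mm, on four 50×50 mm corner legs (flush with the seat edges, standing on z = 0). A flat backrest 28 mm thick, 467 mm tall, spans the full seat width and rises from the seat top along its +y edge, rear face flush with the rear of the seat.


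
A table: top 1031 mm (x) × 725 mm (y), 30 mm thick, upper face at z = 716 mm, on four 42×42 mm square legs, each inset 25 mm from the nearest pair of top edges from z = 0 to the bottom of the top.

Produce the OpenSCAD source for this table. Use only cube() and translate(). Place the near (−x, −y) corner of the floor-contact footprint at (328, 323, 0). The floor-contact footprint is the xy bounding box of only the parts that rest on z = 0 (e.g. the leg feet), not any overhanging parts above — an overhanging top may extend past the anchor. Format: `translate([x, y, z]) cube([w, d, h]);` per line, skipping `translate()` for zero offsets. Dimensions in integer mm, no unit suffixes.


translate([303, 298, 686]) cube([1031, 725, 30]);
translate([328, 323, 0]) cube([42, 42, 686]);
translate([1267, 323, 0]) cube([42, 42, 686]);
translate([328, 956, 0]) cube([42, 42, 686]);
translate([1267, 956, 0]) cube([42, 42, 686]);


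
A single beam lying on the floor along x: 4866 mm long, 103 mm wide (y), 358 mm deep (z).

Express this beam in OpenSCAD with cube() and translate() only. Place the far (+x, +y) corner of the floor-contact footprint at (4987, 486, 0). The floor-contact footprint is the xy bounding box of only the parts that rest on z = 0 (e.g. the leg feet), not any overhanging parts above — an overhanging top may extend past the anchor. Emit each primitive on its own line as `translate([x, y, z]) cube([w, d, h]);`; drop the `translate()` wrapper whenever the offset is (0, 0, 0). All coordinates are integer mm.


translate([121, 383, 0]) cube([4866, 103, 358]);


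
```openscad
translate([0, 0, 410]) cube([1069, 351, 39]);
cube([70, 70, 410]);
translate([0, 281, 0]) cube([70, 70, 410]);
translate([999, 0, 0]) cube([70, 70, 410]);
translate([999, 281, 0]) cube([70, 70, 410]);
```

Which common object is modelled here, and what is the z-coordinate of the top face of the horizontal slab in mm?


A bench. The seat-top height is 449 mm.

A long slab on four corner posts — a bench. The slab sits at z = 410 with thickness 39, so the top is 410 + 39 = 449 mm.


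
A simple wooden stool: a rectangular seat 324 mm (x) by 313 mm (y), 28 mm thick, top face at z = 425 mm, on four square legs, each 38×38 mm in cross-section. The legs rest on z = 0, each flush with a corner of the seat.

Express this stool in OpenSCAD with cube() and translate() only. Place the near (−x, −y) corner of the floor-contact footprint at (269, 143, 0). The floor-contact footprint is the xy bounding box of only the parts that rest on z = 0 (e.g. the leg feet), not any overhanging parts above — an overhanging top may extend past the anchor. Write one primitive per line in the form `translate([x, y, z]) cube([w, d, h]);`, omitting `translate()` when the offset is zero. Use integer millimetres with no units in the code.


translate([269, 143, 397]) cube([324, 313, 28]);
translate([269, 143, 0]) cube([38, 38, 397]);
translate([555, 143, 0]) cube([38, 38, 397]);
translate([269, 418, 0]) cube([38, 38, 397]);
translate([555, 418, 0]) cube([38, 38, 397]);


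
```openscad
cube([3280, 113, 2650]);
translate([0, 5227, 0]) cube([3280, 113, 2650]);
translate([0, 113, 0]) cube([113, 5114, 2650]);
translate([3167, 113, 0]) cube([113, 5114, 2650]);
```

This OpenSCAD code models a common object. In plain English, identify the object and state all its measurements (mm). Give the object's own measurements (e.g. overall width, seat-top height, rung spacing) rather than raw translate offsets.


The wall frame of a small rectangular building: four walls, each 2650 mm tall and 113 mm thick, enclosing a footprint 3280 mm (x) by 5340 mm (y) outside-to-outside, with no floor or roof. The front and back walls (the −y and +y sides) span the full width; the two side walls fit between them.


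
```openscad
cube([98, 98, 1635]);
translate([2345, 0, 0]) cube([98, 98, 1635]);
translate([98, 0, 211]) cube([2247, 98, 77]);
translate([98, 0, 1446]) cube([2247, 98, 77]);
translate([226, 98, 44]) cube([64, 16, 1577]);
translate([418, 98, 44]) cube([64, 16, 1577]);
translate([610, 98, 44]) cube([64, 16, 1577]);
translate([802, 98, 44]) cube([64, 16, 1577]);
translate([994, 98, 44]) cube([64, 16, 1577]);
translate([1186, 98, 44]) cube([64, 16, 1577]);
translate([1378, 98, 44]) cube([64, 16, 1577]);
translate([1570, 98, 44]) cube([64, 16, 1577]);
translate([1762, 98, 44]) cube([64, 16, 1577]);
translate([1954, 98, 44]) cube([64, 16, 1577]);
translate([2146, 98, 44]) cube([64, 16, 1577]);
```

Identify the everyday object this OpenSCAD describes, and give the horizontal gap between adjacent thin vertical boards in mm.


A fence section. The picket gap is 128 mm.

Two posts, two rails, 11 pickets — a fence section. Span 2247 mm holds 11 pickets of 64 mm with 12 equal gaps: ⌊(2247 − 11·64) / 12⌋ = 128 mm.


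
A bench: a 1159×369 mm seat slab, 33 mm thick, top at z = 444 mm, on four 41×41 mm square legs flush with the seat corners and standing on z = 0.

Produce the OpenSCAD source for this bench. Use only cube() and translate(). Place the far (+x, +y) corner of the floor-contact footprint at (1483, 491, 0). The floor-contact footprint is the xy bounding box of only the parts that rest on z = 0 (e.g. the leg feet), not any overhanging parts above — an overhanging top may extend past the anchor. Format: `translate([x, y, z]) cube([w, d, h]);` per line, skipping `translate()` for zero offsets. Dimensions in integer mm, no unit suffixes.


translate([324, 122, 411]) cube([1159, 369, 33]);
translate([324, 122, 0]) cube([41, 41, 411]);
translate([324, 450, 0]) cube([41, 41, 411]);
translate([1442, 122, 0]) cube([41, 41, 411]);
translate([1442, 450, 0]) cube([41, 41, 411]);


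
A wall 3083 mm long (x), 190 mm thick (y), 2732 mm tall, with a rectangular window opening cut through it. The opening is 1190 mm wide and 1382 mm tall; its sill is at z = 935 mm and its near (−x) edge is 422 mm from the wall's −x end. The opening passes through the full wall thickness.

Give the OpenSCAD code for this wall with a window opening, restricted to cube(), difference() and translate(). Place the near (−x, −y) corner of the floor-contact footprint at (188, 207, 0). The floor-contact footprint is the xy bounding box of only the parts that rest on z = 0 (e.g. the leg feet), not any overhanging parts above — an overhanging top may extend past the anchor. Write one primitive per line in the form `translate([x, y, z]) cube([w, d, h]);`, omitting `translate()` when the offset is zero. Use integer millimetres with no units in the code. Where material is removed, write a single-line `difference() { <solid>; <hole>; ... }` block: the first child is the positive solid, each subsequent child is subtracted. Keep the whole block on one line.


difference() { translate([188, 207, 0]) cube([3083, 190, 2732]); translate([610, 207, 935]) cube([1190, 190, 1382]); }


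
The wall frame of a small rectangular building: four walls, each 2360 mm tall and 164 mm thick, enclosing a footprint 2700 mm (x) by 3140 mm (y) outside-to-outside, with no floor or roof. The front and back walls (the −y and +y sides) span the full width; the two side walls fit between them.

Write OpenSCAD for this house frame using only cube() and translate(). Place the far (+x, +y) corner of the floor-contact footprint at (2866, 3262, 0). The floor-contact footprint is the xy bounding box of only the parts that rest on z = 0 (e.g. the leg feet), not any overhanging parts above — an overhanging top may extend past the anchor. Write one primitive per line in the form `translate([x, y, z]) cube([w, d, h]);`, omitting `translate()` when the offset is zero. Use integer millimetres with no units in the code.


translate([166, 122, 0]) cube([2700, 164, 2360]);
translate([166, 3098, 0]) cube([2700, 164, 2360]);
translate([166, 286, 0]) cube([164, 2812, 2360]);
translate([2702, 286, 0]) cube([164, 2812, 2360]);


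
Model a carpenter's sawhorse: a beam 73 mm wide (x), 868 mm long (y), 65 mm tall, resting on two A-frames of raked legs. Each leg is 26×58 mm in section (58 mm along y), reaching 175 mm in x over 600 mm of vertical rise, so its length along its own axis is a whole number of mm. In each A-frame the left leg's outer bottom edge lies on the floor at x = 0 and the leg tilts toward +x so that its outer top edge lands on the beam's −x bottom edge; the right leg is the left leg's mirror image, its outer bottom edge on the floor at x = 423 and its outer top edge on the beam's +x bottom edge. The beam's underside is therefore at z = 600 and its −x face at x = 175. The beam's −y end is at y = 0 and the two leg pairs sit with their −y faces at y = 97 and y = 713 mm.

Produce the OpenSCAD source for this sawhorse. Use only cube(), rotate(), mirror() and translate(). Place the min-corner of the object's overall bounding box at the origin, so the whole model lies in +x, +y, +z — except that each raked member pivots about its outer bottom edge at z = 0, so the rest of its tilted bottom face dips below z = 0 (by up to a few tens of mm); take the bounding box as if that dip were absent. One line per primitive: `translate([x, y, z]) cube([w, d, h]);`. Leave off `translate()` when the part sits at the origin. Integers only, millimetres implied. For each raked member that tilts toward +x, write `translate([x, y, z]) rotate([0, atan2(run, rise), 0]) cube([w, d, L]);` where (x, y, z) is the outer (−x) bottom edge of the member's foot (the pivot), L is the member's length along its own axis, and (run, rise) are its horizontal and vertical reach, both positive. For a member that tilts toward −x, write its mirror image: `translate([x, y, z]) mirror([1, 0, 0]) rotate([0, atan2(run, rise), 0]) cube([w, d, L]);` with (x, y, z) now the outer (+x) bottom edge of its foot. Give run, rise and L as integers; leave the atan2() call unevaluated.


// leg length = √(175² + 600²) = 625
// right-leg outer foot x = 2·175 + 73 = 423
// beam min-corner = (175, 0, 600)
translate([175, 0, 600]) cube([73, 868, 65]);
translate([0, 97, 0]) rotate([0, atan2(175, 600), 0]) cube([26, 58, 625]);
translate([423, 97, 0]) mirror([1, 0, 0]) rotate([0, atan2(175, 600), 0]) cube([26, 58, 625]);
translate([0, 713, 0]) rotate([0, atan2(175, 600), 0]) cube([26, 58, 625]);
translate([423, 713, 0]) mirror([1, 0, 0]) rotate([0, atan2(175, 600), 0]) cube([26, 58, 625]);


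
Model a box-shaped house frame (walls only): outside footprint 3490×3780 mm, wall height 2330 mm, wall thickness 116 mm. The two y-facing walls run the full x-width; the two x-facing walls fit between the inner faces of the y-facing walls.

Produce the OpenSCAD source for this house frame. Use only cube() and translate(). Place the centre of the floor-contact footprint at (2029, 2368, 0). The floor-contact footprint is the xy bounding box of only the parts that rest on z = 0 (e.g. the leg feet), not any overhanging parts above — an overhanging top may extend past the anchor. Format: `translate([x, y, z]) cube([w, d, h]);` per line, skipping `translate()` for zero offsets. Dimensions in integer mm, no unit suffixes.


translate([284, 478, 0]) cube([3490, 116, 2330]);
translate([284, 4142, 0]) cube([3490, 116, 2330]);
translate([284, 594, 0]) cube([116, 3548, 2330]);
translate([3658, 594, 0]) cube([116, 3548, 2330]);


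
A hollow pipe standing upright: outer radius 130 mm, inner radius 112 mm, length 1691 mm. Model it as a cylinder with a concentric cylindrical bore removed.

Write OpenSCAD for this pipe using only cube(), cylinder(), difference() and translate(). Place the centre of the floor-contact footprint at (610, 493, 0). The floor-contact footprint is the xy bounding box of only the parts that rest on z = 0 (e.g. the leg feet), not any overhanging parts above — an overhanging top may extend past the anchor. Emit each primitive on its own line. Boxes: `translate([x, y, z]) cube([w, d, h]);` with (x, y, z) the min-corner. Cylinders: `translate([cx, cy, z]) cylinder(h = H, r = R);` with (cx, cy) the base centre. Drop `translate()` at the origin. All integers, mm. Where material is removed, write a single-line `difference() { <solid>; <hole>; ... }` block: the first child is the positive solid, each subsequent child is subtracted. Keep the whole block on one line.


difference() { translate([610, 493, 0]) cylinder(h = 1691, r = 130); translate([610, 493, 0]) cylinder(h = 1691, r = 112); }


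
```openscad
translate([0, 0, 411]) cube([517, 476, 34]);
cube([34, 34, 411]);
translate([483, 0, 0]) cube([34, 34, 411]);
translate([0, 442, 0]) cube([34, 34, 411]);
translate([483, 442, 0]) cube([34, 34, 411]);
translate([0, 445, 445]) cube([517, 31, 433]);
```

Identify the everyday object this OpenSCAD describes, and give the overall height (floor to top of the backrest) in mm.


A chair. The overall height is 878 mm.

A slab on four corner posts with a tall panel at the back — a chair. The seat slab sits at z = 411 with thickness 34, and the 433 mm backrest starts at the seat top, so the overall height is 411 + 34 + 433 = 878 mm.


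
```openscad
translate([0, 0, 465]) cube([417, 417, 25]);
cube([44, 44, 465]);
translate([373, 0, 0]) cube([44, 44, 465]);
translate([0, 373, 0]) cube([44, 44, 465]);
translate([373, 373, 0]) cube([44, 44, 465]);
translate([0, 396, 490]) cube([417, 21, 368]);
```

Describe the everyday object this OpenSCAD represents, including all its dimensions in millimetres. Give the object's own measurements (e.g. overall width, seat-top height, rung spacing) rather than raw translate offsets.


A chair. The seat is a 417×417×25 mm slab with its top at z = 490 mm, on four 44×44 mm corner legs (flush with the seat edges, standing on z = 0). A flat backrest 21 mm thick, 368 mm tall, spans the full seat width and rises from the seat top along its +y edge, rear face flush with the rear of the seat.


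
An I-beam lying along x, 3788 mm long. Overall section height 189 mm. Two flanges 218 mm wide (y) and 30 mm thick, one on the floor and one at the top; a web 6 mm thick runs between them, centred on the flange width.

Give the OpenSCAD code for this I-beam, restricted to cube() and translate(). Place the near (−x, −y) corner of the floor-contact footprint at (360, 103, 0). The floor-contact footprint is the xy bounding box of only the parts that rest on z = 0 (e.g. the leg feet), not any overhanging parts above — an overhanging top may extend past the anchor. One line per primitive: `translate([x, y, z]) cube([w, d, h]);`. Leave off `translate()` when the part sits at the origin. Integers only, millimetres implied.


translate([360, 103, 0]) cube([3788, 218, 30]);
translate([360, 209, 30]) cube([3788, 6, 129]);
translate([360, 103, 159]) cube([3788, 218, 30]);


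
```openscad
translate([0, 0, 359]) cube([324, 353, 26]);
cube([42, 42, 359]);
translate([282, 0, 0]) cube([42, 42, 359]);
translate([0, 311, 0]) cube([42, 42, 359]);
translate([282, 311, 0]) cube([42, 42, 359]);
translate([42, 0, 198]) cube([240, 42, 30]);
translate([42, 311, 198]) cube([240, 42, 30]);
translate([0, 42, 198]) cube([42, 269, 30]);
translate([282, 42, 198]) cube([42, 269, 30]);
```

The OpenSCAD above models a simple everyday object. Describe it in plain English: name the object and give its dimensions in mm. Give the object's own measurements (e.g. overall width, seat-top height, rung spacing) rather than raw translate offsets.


A simple wooden stool: a rectangular seat 324 mm (x) by 353 mm (y), 26 mm thick, top face at z = 385 mm, on four square legs, each 42×42 mm in cross-section. The legs rest on z = 0, each flush with a corner of the seat. Four stretchers, 42 mm wide and 30 mm tall, connect adjacent legs with their undersides at z = 198 mm, each running between the inner faces of the legs it joins and aligned with the legs' outer faces on the other axis.


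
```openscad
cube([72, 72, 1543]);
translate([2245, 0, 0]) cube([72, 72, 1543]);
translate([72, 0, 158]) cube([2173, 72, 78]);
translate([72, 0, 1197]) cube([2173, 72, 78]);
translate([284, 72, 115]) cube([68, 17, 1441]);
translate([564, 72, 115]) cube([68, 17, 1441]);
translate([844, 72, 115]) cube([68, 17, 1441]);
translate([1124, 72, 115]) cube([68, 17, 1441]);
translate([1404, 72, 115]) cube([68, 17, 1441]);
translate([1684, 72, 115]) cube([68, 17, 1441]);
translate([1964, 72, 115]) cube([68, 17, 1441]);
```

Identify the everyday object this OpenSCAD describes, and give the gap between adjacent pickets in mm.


A fence section. The picket gap is 212 mm.

Two posts, two rails, 7 pickets — a fence section. Span 2173 mm holds 7 pickets of 68 mm with 8 equal gaps: ⌊(2173 − 7·68) / 8⌋ = 212 mm.


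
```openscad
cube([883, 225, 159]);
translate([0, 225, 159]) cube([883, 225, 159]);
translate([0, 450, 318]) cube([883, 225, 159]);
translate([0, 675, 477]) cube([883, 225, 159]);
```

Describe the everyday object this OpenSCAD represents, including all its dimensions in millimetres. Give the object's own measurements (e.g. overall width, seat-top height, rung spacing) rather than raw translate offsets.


A straight staircase of 4 solid steps. Each step is 883 mm wide (x), 225 mm deep (y, the going) and 159 mm tall (the rise). The first step rests on the floor; each subsequent step sits one going further in +y and one rise higher in +z, directly behind and above the previous step with no overlap.


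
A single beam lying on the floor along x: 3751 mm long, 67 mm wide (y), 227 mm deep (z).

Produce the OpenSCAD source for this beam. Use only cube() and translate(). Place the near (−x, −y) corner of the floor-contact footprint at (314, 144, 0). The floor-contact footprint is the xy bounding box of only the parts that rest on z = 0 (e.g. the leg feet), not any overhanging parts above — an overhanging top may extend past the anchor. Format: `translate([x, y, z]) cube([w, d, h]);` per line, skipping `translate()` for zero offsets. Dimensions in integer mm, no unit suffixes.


translate([314, 144, 0]) cube([3751, 67, 227]);


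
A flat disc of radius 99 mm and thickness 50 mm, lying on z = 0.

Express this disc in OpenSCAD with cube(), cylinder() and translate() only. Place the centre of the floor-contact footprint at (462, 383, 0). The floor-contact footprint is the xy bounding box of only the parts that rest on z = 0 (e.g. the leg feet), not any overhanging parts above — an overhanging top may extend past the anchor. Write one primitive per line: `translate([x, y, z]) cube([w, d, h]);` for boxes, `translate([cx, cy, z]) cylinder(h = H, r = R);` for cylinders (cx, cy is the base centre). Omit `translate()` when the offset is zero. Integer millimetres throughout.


translate([462, 383, 0]) cylinder(h = 50, r = 99);


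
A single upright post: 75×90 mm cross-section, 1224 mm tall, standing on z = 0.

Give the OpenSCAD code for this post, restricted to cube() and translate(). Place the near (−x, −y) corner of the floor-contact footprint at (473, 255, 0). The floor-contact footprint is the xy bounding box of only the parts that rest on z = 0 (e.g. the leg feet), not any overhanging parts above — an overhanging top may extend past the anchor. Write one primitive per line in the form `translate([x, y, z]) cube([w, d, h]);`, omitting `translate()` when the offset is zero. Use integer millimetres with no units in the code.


translate([473, 255, 0]) cube([75, 90, 1224]);


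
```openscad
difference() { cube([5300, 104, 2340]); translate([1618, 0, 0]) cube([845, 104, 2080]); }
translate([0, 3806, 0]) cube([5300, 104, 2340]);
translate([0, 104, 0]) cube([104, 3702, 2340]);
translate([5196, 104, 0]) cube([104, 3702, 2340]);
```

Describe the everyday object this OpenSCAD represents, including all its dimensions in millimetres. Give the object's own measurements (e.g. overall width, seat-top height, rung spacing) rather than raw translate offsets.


A single room: four walls, each 2340 mm tall and 104 mm thick, enclosing an outside footprint 5300×3910 mm (x × y), no floor or roof. The front and back walls (−y and +y sides) run the full x-width; the side walls fit between their inner faces. A door opening 845 mm wide and 2080 mm tall is cut through the front wall from the floor up, its −x edge 1618 mm from the wall's −x end.


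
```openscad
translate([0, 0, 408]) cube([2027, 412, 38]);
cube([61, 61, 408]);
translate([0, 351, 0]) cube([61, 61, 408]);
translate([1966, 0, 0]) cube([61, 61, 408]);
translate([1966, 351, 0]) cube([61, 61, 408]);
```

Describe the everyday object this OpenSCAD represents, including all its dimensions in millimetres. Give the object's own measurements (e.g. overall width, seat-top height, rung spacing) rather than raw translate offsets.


A bench: a 2027×412 mm seat slab, 38 mm thick, top at z = 446 mm, on four 61×61 mm square legs flush with the seat corners and standing on z = 0.


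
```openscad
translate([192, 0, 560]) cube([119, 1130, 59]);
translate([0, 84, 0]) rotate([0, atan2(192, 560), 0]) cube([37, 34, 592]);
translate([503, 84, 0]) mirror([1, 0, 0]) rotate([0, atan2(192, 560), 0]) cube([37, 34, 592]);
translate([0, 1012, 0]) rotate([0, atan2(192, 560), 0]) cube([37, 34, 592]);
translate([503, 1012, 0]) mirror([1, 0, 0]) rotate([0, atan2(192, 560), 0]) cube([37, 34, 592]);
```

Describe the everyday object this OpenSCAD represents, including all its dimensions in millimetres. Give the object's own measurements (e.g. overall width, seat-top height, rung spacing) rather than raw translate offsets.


A sawhorse. A 119×1130×59 mm beam (x, y, z) sits on two A-frame leg pairs. Each pair is two raked legs of 37×34 mm section (34 mm along y) splaying symmetrically in x. Each leg rises 560 mm vertically over 192 mm of horizontal reach and is 592 mm long along its own axis. Every leg's outer bottom edge rests on the floor and its outer top edge meets a bottom edge of the beam — the left legs (tilting toward +x) meet the beam's −x bottom edge, the right legs (their mirror images, tilting toward −x) meet its +x bottom edge — so the leg tops tuck under the beam, the beam's underside is 560 mm above the floor, and the feet are 503 mm apart outside-to-outside with the beam centred between them. The two leg pairs are set in 84 mm from either end of the beam.


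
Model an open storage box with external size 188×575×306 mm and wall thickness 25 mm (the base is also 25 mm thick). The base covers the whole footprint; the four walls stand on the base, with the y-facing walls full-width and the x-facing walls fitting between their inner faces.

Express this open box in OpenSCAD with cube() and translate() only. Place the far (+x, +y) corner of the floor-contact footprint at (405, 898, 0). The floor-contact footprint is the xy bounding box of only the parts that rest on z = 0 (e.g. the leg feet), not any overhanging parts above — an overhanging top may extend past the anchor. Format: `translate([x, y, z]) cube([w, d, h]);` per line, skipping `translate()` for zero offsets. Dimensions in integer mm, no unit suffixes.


translate([217, 323, 0]) cube([188, 575, 25]);
translate([217, 323, 25]) cube([188, 25, 281]);
translate([217, 873, 25]) cube([188, 25, 281]);
translate([217, 348, 25]) cube([25, 525, 281]);
translate([380, 348, 25]) cube([25, 525, 281]);


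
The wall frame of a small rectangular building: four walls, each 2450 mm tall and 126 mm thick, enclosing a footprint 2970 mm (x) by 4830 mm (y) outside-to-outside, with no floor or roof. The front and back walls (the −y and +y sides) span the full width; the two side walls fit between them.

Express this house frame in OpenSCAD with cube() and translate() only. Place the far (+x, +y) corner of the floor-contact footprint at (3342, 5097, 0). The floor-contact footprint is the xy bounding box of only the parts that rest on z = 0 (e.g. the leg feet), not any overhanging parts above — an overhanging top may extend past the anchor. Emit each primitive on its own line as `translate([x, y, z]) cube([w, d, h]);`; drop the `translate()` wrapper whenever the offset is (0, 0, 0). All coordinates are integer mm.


translate([372, 267, 0]) cube([2970, 126, 2450]);
translate([372, 4971, 0]) cube([2970, 126, 2450]);
translate([372, 393, 0]) cube([126, 4578, 2450]);
translate([3216, 393, 0]) cube([126, 4578, 2450]);


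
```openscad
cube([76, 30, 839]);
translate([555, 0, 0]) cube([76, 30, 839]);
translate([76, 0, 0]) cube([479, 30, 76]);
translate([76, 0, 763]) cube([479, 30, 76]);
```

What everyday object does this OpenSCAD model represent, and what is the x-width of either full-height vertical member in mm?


A picture frame. The border width is 76 mm.

Four thin pieces enclosing a rectangular opening — a picture frame. The two full-height stiles are 839 mm tall; the top rail sits at z = 763 and is 76 mm tall, so the border above the opening is 839 − 763 = 76 mm, matching the stile x-width.


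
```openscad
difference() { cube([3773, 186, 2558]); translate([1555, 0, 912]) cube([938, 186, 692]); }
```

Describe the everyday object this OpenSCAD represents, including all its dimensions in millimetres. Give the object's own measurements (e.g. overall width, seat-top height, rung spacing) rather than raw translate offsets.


A wall 3773 mm long (x), 186 mm thick (y), 2558 mm tall, with a rectangular window opening cut through it. The opening is 938 mm wide and 692 mm tall; its sill is at z = 912 mm and its near (−x) edge is 1555 mm from the wall's −x end. The opening passes through the full wall thickness.


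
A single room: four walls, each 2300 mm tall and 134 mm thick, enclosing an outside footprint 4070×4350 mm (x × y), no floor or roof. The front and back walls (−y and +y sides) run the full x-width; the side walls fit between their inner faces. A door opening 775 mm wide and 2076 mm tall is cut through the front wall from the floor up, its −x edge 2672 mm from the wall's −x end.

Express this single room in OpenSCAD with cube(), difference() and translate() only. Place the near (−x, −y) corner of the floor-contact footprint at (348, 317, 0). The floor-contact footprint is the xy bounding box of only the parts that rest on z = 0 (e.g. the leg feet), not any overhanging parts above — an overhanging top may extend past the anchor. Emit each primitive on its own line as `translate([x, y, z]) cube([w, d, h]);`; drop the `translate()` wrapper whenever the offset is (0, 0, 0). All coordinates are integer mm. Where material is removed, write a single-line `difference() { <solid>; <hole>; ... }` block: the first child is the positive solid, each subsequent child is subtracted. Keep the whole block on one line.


difference() { translate([348, 317, 0]) cube([4070, 134, 2300]); translate([3020, 317, 0]) cube([775, 134, 2076]); }
translate([348, 4533, 0]) cube([4070, 134, 2300]);
translate([348, 451, 0]) cube([134, 4082, 2300]);
translate([4284, 451, 0]) cube([134, 4082, 2300]);


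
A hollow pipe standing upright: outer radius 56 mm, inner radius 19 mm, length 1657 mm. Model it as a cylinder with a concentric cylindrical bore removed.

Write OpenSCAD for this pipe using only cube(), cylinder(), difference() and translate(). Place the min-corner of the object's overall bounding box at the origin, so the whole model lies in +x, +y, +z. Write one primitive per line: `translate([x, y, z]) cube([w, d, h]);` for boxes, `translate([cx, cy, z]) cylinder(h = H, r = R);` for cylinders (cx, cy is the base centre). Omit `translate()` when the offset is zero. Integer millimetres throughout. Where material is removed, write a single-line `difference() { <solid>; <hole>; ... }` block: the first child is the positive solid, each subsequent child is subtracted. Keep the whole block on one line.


difference() { translate([56, 56, 0]) cylinder(h = 1657, r = 56); translate([56, 56, 0]) cylinder(h = 1657, r = 19); }


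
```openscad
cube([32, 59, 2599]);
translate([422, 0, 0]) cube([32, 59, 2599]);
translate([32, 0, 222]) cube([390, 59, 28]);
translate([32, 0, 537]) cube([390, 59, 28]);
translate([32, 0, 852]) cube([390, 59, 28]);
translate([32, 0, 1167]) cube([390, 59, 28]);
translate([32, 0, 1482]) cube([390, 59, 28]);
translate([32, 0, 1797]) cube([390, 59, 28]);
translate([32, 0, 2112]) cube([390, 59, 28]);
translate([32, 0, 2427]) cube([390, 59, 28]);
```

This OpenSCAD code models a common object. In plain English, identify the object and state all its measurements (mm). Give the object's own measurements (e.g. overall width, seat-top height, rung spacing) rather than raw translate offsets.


A straight ladder. Two 32×59 mm vertical rails, 2599 mm tall, stand 454 mm apart (outside-to-outside) with their front faces coplanar on the −y side. 8 rungs, each 59 mm deep and 28 mm tall, span between the inner faces of the rails, front faces flush with the rails. The lowest rung's underside is at z = 222 mm and rungs are spaced 315 mm apart (underside to underside).


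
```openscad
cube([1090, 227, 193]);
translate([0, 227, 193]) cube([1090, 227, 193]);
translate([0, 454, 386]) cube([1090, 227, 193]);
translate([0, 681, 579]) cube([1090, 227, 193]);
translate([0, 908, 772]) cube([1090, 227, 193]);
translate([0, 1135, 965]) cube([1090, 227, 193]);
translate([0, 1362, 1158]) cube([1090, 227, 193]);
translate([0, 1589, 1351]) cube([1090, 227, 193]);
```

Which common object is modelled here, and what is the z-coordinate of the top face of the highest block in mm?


A staircase. The total rise is 1544 mm.

8 identical blocks, each offset up and back from the previous — a staircase. Each step is 193 mm tall and there are 8 of them, so the total rise is 8 × 193 = 1544 mm.


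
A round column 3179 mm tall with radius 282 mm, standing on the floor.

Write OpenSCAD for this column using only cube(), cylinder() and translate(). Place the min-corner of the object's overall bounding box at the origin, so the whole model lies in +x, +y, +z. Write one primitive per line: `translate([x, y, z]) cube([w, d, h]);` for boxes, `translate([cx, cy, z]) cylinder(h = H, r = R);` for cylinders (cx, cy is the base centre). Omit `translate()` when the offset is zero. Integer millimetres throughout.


translate([282, 282, 0]) cylinder(h = 3179, r = 282);


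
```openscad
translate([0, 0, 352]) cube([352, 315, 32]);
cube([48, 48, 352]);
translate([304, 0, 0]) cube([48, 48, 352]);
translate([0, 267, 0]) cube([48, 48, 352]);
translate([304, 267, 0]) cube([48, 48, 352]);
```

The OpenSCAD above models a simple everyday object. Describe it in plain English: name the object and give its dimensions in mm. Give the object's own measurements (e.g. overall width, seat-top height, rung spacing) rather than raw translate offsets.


A simple wooden stool: a rectangular seat 352 mm (x) by 315 mm (y), 32 mm thick, top face at z = 384 mm, on four square legs, each 48×48 mm in cross-section. The legs rest on z = 0, each flush with a corner of the seat.


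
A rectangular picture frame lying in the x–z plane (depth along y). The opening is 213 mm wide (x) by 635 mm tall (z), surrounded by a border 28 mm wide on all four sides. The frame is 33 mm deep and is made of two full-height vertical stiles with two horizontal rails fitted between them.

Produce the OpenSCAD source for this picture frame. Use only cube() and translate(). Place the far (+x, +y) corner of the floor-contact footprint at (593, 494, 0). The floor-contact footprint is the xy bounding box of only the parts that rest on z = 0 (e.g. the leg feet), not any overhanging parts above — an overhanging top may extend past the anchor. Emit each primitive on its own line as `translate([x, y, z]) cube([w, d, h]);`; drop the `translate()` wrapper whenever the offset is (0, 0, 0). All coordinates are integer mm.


translate([324, 461, 0]) cube([28, 33, 691]);
translate([565, 461, 0]) cube([28, 33, 691]);
translate([352, 461, 0]) cube([213, 33, 28]);
translate([352, 461, 663]) cube([213, 33, 28]);


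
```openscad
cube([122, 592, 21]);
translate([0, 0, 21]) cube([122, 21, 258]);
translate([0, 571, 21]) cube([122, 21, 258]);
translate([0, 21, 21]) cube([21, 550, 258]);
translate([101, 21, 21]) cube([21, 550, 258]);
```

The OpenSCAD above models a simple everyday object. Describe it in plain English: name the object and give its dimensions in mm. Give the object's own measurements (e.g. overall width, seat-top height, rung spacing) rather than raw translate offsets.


An open-topped rectangular box: outside dimensions 122×592×279 mm, with a uniform wall and base thickness of 21 mm. The base is a full 122×592 slab on the floor; four walls sit on top of the base. The front and back walls (the −y and +y sides) span the full width; the two side walls fit between them.


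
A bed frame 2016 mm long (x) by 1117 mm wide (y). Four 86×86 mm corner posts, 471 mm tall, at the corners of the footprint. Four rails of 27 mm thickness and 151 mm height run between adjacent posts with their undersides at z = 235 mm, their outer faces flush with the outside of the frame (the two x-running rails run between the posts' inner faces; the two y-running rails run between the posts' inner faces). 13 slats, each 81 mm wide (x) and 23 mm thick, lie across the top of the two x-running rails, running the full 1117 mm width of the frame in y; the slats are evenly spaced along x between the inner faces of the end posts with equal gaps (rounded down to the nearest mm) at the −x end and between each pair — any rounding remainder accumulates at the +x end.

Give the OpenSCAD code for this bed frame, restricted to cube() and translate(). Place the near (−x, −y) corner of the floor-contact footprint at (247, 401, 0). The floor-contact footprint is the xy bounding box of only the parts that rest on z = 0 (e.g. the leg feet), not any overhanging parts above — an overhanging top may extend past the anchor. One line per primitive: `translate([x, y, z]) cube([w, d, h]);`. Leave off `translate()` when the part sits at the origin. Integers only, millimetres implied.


// slat z = rail_z + rail_h = 235 + 151 = 386
// slat gap = ⌊(1844 − 13·81) / 14⌋ = 56
translate([247, 401, 0]) cube([86, 86, 471]);
translate([247, 1432, 0]) cube([86, 86, 471]);
translate([2177, 401, 0]) cube([86, 86, 471]);
translate([2177, 1432, 0]) cube([86, 86, 471]);
translate([333, 401, 235]) cube([1844, 27, 151]);
translate([333, 1491, 235]) cube([1844, 27, 151]);
translate([247, 487, 235]) cube([27, 945, 151]);
translate([2236, 487, 235]) cube([27, 945, 151]);
translate([389, 401, 386]) cube([81, 1117, 23]);
translate([526, 401, 386]) cube([81, 1117, 23]);
translate([663, 401, 386]) cube([81, 1117, 23]);
translate([800, 401, 386]) cube([81, 1117, 23]);
translate([937, 401, 386]) cube([81, 1117, 23]);
translate([1074, 401, 386]) cube([81, 1117, 23]);
translate([1211, 401, 386]) cube([81, 1117, 23]);
translate([1348, 401, 386]) cube([81, 1117, 23]);
translate([1485, 401, 386]) cube([81, 1117, 23]);
translate([1622, 401, 386]) cube([81, 1117, 23]);
translate([1759, 401, 386]) cube([81, 1117, 23]);
translate([1896, 401, 386]) cube([81, 1117, 23]);
translate([2033, 401, 386]) cube([81, 1117, 23]);
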